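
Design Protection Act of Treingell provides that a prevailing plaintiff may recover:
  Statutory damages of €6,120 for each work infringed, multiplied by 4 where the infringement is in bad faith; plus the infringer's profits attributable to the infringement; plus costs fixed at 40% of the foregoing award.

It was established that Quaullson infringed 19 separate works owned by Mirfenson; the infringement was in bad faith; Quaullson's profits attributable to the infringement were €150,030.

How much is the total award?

€861,210

Statutory damages: 19 × €6,120 = €116,280
Multiplied by 4: 4 × €116,280 = €465,120
Combined award: €465,120 + €150,030 = €615,150
Costs: 40% of €615,150 = €246,060
Award plus costs: €615,150 + €246,060 = €861,210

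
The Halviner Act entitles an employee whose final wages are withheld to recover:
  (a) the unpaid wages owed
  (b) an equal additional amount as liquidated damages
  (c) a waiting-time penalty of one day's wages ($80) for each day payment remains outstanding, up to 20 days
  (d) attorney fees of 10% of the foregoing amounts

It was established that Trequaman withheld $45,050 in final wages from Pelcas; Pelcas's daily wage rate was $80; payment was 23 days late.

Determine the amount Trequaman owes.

Liquidated damages (equal amount): $45,050
Penalty days: min(23, 20) = 20
Waiting-time penalty: 20 × $80 = $1,600
Subtotal: $45,050 + $45,050 + $1,600 = $91,700
Attorney fees: 10% of $91,700 = $9,170
Total award: $91,700 + $9,170 = $100,870

$100,870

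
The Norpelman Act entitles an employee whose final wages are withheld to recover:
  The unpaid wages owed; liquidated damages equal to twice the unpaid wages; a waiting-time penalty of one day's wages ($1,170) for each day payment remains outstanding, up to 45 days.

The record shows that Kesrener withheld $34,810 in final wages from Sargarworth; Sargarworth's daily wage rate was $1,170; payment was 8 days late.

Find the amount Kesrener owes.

Doubled: 2 × $34,810 = $69,620
Penalty days: min(8, 45) = 8
Waiting-time penalty: 8 × $1,170 = $9,360
Total award: $34,810 + $69,620 + $9,360 = $113,790

$113,790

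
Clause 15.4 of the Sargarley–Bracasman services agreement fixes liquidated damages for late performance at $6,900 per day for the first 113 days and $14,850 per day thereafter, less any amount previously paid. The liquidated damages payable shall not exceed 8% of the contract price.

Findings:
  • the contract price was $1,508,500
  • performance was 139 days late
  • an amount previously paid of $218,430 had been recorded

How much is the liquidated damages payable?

Liquidated damages: $120,680

First 113 days: 113 × $6,900 = $779,700
Remaining days: (139 − 113) × $14,850 = $386,100
Accrued per-day damages: $779,700 + $386,100 = $1,165,800
Less amount previously paid: $1,165,800 − $218,430 = $947,370
Cap: 8% of $1,508,500 = $120,680
Cap at $120,680: $947,370 exceeds the cap → $120,680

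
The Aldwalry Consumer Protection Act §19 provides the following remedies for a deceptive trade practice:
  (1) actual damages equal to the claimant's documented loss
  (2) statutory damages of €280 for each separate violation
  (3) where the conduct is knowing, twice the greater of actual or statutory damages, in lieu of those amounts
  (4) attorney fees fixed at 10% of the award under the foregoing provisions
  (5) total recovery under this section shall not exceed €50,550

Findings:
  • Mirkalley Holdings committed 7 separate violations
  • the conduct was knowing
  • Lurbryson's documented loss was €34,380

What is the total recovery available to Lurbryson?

€50,550

Statutory damages: 7 × €280 = €1,960
Greater of actual damages (€34,380) or statutory damages (€1,960): €34,380
Doubled: 2 × €34,380 = €68,760
Attorney fees: 10% of €68,760 = €6,876
Total before cap: €68,760 + €6,876 = €75,636
Cap at €50,550: €75,636 exceeds the cap → €50,550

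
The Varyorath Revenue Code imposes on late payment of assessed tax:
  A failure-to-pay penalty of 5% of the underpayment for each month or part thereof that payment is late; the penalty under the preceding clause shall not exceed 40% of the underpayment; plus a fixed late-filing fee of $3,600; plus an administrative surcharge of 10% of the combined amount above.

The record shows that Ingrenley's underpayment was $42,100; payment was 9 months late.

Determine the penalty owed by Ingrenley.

Accrued rate: 5% × 9 = 45%, capped at 40% → 40%
Failure-to-pay penalty: 40% of $42,100 = $16,840
Penalty before surcharge: $16,840 + $3,600 = $20,440
Administrative surcharge: 10% of $20,440 = $2,044
Total penalty: $20,440 + $2,044 = $22,484

$22,484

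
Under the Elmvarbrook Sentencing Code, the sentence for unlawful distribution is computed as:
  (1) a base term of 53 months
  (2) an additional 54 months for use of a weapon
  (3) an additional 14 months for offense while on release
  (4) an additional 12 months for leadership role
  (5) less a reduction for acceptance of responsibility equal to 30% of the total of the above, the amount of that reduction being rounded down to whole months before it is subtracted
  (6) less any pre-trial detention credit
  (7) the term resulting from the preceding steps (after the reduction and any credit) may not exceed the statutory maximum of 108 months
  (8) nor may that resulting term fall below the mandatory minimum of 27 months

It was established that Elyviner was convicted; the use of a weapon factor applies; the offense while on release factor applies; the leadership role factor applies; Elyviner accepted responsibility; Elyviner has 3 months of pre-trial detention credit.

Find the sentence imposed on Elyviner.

Use of a weapon enhancement: +54 months
Offense while on release enhancement: +14 months
Leadership role enhancement: +12 months
Adjusted term: 53 months + 54 months + 14 months + 12 months = 133 months
Acceptance of responsibility reduction: 30% of 133 months = 39 months (rounded down)
After reduction: 133 − 39 = 94 months
Less pre-trial detention credit: 94 months − 3 months = 91 months
Cap at 108 months: 91 months is within the cap, no reduction.
Minimum 27 months: 91 months meets the minimum, no increase.

91 months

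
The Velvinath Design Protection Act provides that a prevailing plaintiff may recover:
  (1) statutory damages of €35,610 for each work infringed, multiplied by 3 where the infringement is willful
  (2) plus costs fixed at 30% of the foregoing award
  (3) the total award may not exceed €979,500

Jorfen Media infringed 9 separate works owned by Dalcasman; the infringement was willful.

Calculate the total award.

Statutory damages: 9 × €35,610 = €320,490
Trebled: 3 × €320,490 = €961,470
Costs: 30% of €961,470 = €288,441
Award plus costs: €961,470 + €288,441 = €1,249,911
Cap at €979,500: €1,249,911 exceeds the cap → €979,500

Award: €979,500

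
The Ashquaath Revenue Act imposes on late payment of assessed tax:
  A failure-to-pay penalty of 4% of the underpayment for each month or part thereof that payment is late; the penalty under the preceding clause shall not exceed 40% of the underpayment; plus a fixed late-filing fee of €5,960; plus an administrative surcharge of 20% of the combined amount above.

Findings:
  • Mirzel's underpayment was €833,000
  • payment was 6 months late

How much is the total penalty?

€247,056

Accrued rate: 4% × 6 = 24%, capped at 40% → 24%
Failure-to-pay penalty: 24% of €833,000 = €199,920
Penalty before surcharge: €199,920 + €5,960 = €205,880
Administrative surcharge: 20% of €205,880 = €41,176
Total penalty: €205,880 + €41,176 = €247,056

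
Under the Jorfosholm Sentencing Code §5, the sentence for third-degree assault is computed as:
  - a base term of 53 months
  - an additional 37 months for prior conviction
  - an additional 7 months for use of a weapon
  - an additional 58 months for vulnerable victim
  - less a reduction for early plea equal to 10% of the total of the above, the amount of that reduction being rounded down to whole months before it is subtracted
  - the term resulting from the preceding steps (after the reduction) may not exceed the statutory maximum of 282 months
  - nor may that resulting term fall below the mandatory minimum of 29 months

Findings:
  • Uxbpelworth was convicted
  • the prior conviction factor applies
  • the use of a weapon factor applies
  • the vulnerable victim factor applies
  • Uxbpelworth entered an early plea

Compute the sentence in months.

Sentence: 140 months

Prior conviction enhancement: +37 months
Use of a weapon enhancement: +7 months
Vulnerable victim enhancement: +58 months
Adjusted term: 53 months + 37 months + 7 months + 58 months = 155 months
Early plea reduction: 10% of 155 months = 15 months (rounded down)
After reduction: 155 − 15 = 140 months
Cap at 282 months: 140 months is within the cap, no reduction.
Minimum 29 months: 140 months meets the minimum, no increase.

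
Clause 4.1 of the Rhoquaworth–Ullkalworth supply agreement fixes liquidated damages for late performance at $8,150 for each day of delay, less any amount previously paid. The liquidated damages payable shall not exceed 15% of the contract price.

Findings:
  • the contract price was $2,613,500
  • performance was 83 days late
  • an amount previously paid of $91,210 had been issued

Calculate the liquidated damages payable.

Per-day damages: 83 × $8,150 = $676,450
Less amount previously paid: $676,450 − $91,210 = $585,240
Cap: 15% of $2,613,500 = $392,025
Cap at $392,025: $585,240 exceeds the cap → $392,025

$392,025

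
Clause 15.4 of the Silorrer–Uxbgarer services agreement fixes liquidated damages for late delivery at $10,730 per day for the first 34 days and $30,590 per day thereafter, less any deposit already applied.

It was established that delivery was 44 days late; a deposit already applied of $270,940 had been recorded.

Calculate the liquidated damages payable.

First 34 days: 34 × $10,730 = $364,820
Remaining days: (44 − 34) × $30,590 = $305,900
Accrued per-day damages: $364,820 + $305,900 = $670,720
Less deposit already applied: $670,720 − $270,940 = $399,780

$399,780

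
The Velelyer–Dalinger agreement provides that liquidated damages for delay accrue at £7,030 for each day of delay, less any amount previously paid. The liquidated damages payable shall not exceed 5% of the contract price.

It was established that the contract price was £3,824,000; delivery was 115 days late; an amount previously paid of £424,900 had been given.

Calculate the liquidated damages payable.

Liquidated damages: £191,200

Per-day damages: 115 × £7,030 = £808,450
Less amount previously paid: £808,450 − £424,900 = £383,550
Cap: 5% of £3,824,000 = £191,200
Cap at £191,200: £383,550 exceeds the cap → £191,200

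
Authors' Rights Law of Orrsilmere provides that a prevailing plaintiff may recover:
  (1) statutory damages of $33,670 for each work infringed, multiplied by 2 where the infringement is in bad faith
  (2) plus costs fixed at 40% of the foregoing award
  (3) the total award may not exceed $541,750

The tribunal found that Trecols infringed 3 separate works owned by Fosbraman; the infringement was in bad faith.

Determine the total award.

Statutory damages: 3 × $33,670 = $101,010
Doubled: 2 × $101,010 = $202,020
Costs: 40% of $202,020 = $80,808
Award plus costs: $202,020 + $80,808 = $282,828
Cap at $541,750: $282,828 is within the cap, no reduction.

$282,828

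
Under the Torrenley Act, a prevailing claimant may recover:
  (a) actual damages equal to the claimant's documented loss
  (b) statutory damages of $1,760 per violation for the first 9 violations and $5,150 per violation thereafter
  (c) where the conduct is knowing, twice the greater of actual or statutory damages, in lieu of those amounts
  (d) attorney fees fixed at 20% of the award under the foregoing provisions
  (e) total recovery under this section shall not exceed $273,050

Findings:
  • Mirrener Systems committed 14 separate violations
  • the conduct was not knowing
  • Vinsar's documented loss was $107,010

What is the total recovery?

First 9 violations: 9 × $1,760 = $15,840
Remaining violations: (14 − 9) × $5,150 = $25,750
Statutory damages: $15,840 + $25,750 = $41,590
Conduct not knowing: the in-lieu enhancement does not apply.
Actual plus statutory damages: $107,010 + $41,590 = $148,600
Attorney fees: 20% of $148,600 = $29,720
Total before cap: $148,600 + $29,720 = $178,320
Cap at $273,050: $178,320 is within the cap, no reduction.

$178,320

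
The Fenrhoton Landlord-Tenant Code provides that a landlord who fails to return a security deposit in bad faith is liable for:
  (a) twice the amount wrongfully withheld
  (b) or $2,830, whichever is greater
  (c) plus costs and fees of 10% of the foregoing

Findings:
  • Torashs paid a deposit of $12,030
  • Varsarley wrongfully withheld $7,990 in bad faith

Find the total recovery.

Recovery: $17,578

Doubled: 2 × $7,990 = $15,980
Minimum $2,830: $15,980 meets the minimum, no increase.
Costs and fees: 10% of $15,980 = $1,598
Total recovery: $15,980 + $1,598 = $17,578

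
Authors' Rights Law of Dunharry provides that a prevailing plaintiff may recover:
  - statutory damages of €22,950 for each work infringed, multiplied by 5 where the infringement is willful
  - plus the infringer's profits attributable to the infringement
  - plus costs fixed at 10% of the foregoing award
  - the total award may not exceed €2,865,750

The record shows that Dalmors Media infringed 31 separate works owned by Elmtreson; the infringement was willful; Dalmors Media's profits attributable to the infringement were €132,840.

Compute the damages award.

Statutory damages: 31 × €22,950 = €711,450
Multiplied by 5: 5 × €711,450 = €3,557,250
Combined award: €3,557,250 + €132,840 = €3,690,090
Costs: 10% of €3,690,090 = €369,009
Award plus costs: €3,690,090 + €369,009 = €4,059,099
Cap at €2,865,750: €4,059,099 exceeds the cap → €2,865,750

€2,865,750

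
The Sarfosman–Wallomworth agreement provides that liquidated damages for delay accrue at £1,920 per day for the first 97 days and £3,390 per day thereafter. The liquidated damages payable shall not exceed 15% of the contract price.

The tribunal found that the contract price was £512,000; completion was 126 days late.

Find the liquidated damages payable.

£76,800

First 97 days: 97 × £1,920 = £186,240
Remaining days: (126 − 97) × £3,390 = £98,310
Accrued per-day damages: £186,240 + £98,310 = £284,550
Cap: 15% of £512,000 = £76,800
Cap at £76,800: £284,550 exceeds the cap → £76,800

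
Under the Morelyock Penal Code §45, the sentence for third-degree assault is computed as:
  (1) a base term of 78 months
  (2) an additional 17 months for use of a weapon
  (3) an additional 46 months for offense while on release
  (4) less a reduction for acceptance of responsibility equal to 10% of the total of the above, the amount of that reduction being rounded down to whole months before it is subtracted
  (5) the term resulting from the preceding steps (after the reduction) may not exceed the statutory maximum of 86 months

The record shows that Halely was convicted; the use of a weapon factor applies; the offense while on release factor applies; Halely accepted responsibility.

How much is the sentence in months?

86 months

Use of a weapon enhancement: +17 months
Offense while on release enhancement: +46 months
Adjusted term: 78 months + 17 months + 46 months = 141 months
Acceptance of responsibility reduction: 10% of 141 months = 14 months (rounded down)
After reduction: 141 − 14 = 127 months
Cap at 86 months: 127 months exceeds the cap → 86 months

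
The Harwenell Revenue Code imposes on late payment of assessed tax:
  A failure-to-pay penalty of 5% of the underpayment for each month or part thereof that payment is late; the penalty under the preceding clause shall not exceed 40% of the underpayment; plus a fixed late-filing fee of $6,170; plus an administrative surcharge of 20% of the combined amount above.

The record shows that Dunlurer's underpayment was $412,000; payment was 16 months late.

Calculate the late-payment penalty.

$205,164

Accrued rate: 5% × 16 = 80%, capped at 40% → 40%
Failure-to-pay penalty: 40% of $412,000 = $164,800
Penalty before surcharge: $164,800 + $6,170 = $170,970
Administrative surcharge: 20% of $170,970 = $34,194
Total penalty: $170,970 + $34,194 = $205,164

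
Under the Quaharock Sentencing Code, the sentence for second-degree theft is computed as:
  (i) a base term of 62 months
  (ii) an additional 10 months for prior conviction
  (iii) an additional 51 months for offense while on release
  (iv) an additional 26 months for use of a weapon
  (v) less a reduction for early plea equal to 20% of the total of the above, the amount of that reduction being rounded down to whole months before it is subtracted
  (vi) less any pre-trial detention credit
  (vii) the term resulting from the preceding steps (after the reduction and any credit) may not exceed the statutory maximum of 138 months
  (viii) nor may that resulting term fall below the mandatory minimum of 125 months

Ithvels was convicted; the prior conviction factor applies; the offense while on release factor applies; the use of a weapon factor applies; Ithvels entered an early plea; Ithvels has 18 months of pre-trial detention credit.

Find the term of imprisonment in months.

Prior conviction enhancement: +10 months
Offense while on release enhancement: +51 months
Use of a weapon enhancement: +26 months
Adjusted term: 62 months + 10 months + 51 months + 26 months = 149 months
Early plea reduction: 20% of 149 months = 29 months (rounded down)
After reduction: 149 − 29 = 120 months
Less pre-trial detention credit: 120 months − 18 months = 102 months
Cap at 138 months: 102 months is within the cap, no reduction.
Minimum 125 months: 102 months is below the minimum → 125 months

125 months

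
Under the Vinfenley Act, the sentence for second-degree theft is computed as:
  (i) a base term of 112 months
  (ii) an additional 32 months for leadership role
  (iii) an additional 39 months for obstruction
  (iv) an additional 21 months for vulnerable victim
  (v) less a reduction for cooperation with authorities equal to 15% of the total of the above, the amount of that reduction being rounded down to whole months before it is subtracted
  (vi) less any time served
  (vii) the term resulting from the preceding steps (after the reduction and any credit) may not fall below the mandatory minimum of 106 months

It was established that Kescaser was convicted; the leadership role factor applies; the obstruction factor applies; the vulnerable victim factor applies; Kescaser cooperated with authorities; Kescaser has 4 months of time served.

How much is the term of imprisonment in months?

Leadership role enhancement: +32 months
Obstruction enhancement: +39 months
Vulnerable victim enhancement: +21 months
Adjusted term: 112 months + 32 months + 39 months + 21 months = 204 months
Cooperation with authorities reduction: 15% of 204 months = 30 months (rounded down)
After reduction: 204 − 30 = 174 months
Less time served: 174 months − 4 months = 170 months
Minimum 106 months: 170 months meets the minimum, no increase.

170 months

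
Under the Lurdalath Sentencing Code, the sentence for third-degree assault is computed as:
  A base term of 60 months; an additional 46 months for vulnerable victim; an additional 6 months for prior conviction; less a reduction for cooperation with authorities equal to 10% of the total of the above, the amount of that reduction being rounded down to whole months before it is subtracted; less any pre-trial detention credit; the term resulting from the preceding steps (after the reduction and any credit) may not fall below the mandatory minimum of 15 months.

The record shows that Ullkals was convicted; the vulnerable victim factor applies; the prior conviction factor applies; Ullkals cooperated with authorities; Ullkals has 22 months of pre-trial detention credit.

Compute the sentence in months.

79 months

Vulnerable victim enhancement: +46 months
Prior conviction enhancement: +6 months
Adjusted term: 60 months + 46 months + 6 months = 112 months
Cooperation with authorities reduction: 10% of 112 months = 11 months (rounded down)
After reduction: 112 − 11 = 101 months
Less pre-trial detention credit: 101 months − 22 months = 79 months
Minimum 15 months: 79 months meets the minimum, no increase.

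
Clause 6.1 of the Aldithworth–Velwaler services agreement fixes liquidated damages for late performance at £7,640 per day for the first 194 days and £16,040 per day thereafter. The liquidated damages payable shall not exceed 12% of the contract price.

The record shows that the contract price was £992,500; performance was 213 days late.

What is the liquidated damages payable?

First 194 days: 194 × £7,640 = £1,482,160
Remaining days: (213 − 194) × £16,040 = £304,760
Accrued per-day damages: £1,482,160 + £304,760 = £1,786,920
Cap: 12% of £992,500 = £119,100
Cap at £119,100: £1,786,920 exceeds the cap → £119,100

£119,100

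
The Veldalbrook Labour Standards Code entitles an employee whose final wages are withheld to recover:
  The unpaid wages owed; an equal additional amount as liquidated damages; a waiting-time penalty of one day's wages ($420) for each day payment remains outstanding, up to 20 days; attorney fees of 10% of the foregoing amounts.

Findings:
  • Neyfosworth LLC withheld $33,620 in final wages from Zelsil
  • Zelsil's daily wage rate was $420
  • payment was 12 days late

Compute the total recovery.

$79,508

Liquidated damages (equal amount): $33,620
Penalty days: min(12, 20) = 12
Waiting-time penalty: 12 × $420 = $5,040
Subtotal: $33,620 + $33,620 + $5,040 = $72,280
Attorney fees: 10% of $72,280 = $7,228
Total award: $72,280 + $7,228 = $79,508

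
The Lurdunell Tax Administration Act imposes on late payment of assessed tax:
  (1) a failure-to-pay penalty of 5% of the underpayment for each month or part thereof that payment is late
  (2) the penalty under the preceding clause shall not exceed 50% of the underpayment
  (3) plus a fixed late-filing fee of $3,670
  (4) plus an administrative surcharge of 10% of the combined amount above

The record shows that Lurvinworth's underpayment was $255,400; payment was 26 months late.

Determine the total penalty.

$144,507

Accrued rate: 5% × 26 = 130%, capped at 50% → 50%
Failure-to-pay penalty: 50% of $255,400 = $127,700
Penalty before surcharge: $127,700 + $3,670 = $131,370
Administrative surcharge: 10% of $131,370 = $13,137
Total penalty: $131,370 + $13,137 = $144,507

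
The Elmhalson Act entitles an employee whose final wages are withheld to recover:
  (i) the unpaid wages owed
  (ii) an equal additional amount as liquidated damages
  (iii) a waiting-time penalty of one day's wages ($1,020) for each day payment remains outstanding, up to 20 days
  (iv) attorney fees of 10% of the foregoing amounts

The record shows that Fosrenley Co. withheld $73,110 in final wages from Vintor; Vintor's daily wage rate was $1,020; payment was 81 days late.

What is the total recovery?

Liquidated damages (equal amount): $73,110
Penalty days: min(81, 20) = 20
Waiting-time penalty: 20 × $1,020 = $20,400
Subtotal: $73,110 + $73,110 + $20,400 = $166,620
Attorney fees: 10% of $166,620 = $16,662
Total award: $166,620 + $16,662 = $183,282

$183,282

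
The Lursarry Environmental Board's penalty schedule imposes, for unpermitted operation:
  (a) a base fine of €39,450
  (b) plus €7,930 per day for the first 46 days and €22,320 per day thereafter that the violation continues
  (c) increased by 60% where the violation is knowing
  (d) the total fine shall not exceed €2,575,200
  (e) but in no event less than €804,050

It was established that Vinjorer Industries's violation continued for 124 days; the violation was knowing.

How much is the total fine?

€2,575,200

First 46 days: 46 × €7,930 = €364,780
Remaining days: (124 − 46) × €22,320 = €1,740,960
Per-day component: €364,780 + €1,740,960 = €2,105,740
Base plus per-day: €39,450 + €2,105,740 = €2,145,190
Enhancement: 60% of €2,145,190 = €1,287,114
Enhanced fine: €2,145,190 + €1,287,114 = €3,432,304
Cap at €2,575,200: €3,432,304 exceeds the cap → €2,575,200
Minimum €804,050: €2,575,200 meets the minimum, no increase.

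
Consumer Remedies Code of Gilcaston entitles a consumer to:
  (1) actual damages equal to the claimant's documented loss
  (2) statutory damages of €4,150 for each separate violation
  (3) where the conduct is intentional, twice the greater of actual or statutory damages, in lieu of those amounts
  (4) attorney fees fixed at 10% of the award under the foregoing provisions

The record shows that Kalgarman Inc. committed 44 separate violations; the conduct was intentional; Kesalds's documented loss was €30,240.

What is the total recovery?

€401,720

Statutory damages: 44 × €4,150 = €182,600
Greater of actual damages (€30,240) or statutory damages (€182,600): €182,600
Doubled: 2 × €182,600 = €365,200
Attorney fees: 10% of €365,200 = €36,520
Total recovery: €365,200 + €36,520 = €401,720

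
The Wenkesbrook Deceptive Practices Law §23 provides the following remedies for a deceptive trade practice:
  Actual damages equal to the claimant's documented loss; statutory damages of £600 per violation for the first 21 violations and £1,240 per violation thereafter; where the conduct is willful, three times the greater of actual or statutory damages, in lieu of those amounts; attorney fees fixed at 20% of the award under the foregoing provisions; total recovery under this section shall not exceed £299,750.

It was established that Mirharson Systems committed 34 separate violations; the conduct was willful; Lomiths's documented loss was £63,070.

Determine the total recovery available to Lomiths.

First 21 violations: 21 × £600 = £12,600
Remaining violations: (34 − 21) × £1,240 = £16,120
Statutory damages: £12,600 + £16,120 = £28,720
Greater of actual damages (£63,070) or statutory damages (£28,720): £63,070
Trebled: 3 × £63,070 = £189,210
Attorney fees: 20% of £189,210 = £37,842
Total before cap: £189,210 + £37,842 = £227,052
Cap at £299,750: £227,052 is within the cap, no reduction.

£227,052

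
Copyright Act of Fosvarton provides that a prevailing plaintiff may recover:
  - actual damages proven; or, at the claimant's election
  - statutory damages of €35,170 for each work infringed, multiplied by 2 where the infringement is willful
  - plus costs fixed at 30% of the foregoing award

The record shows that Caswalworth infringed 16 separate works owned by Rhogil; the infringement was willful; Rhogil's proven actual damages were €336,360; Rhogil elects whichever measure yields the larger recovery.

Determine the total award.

Statutory damages: 16 × €35,170 = €562,720
Doubled: 2 × €562,720 = €1,125,440
Greater of actual damages (€336,360) or enhanced statutory damages (€1,125,440): €1,125,440
Costs: 30% of €1,125,440 = €337,632
Award plus costs: €1,125,440 + €337,632 = €1,463,072

€1,463,072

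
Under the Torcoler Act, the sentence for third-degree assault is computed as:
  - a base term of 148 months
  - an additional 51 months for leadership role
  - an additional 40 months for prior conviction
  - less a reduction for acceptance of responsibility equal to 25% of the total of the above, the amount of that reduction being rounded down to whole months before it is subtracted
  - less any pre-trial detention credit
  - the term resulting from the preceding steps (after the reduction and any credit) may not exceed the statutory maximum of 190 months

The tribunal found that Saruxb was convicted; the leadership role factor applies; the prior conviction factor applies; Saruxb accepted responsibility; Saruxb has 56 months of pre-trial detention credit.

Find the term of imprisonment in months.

124 months

Leadership role enhancement: +51 months
Prior conviction enhancement: +40 months
Adjusted term: 148 months + 51 months + 40 months = 239 months
Acceptance of responsibility reduction: 25% of 239 months = 59 months (rounded down)
After reduction: 239 − 59 = 180 months
Less pre-trial detention credit: 180 months − 56 months = 124 months
Cap at 190 months: 124 months is within the cap, no reduction.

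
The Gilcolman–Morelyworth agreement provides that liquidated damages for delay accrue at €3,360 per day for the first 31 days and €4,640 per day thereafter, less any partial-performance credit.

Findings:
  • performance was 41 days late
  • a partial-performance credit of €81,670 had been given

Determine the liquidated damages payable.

First 31 days: 31 × €3,360 = €104,160
Remaining days: (41 − 31) × €4,640 = €46,400
Accrued per-day damages: €104,160 + €46,400 = €150,560
Less partial-performance credit: €150,560 − €81,670 = €68,890

€68,890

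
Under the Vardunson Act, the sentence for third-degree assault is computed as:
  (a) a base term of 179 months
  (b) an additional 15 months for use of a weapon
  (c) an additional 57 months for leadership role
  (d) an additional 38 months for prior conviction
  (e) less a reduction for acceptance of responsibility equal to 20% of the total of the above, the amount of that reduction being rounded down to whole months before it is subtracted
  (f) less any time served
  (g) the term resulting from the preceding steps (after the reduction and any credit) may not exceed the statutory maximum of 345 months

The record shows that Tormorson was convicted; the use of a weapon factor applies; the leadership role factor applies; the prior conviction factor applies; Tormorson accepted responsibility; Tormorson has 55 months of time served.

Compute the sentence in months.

Use of a weapon enhancement: +15 months
Leadership role enhancement: +57 months
Prior conviction enhancement: +38 months
Adjusted term: 179 months + 15 months + 57 months + 38 months = 289 months
Acceptance of responsibility reduction: 20% of 289 months = 57 months (rounded down)
After reduction: 289 − 57 = 232 months
Less time served: 232 months − 55 months = 177 months
Cap at 345 months: 177 months is within the cap, no reduction.

177 months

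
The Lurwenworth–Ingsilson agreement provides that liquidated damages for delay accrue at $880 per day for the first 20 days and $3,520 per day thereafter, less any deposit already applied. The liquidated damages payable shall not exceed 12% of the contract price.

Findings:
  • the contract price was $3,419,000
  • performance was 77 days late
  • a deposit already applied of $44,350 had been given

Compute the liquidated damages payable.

First 20 days: 20 × $880 = $17,600
Remaining days: (77 − 20) × $3,520 = $200,640
Accrued per-day damages: $17,600 + $200,640 = $218,240
Less deposit already applied: $218,240 − $44,350 = $173,890
Cap: 12% of $3,419,000 = $410,280
Cap at $410,280: $173,890 is within the cap, no reduction.

$173,890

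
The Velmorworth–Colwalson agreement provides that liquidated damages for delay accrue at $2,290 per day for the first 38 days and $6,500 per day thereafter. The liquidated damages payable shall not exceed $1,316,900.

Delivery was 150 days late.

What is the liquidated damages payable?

First 38 days: 38 × $2,290 = $87,020
Remaining days: (150 − 38) × $6,500 = $728,000
Accrued per-day damages: $87,020 + $728,000 = $815,020
Cap at $1,316,900: $815,020 is within the cap, no reduction.

Liquidated damages: $815,020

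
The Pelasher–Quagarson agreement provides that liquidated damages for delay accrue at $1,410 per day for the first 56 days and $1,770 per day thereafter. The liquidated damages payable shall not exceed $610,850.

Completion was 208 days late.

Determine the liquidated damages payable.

First 56 days: 56 × $1,410 = $78,960
Remaining days: (208 − 56) × $1,770 = $269,040
Accrued per-day damages: $78,960 + $269,040 = $348,000
Cap at $610,850: $348,000 is within the cap, no reduction.

$348,000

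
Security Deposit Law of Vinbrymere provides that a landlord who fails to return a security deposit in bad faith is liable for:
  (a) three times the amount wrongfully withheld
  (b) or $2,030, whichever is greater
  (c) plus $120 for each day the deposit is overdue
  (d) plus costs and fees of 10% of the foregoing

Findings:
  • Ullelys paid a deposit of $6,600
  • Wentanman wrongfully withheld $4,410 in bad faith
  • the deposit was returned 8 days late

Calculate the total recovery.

Trebled: 3 × $4,410 = $13,230
Minimum $2,030: $13,230 meets the minimum, no increase.
Late-return penalty: 8 × $120 = $960
Damages plus late penalty: $13,230 + $960 = $14,190
Costs and fees: 10% of $14,190 = $1,419
Total recovery: $14,190 + $1,419 = $15,609

$15,609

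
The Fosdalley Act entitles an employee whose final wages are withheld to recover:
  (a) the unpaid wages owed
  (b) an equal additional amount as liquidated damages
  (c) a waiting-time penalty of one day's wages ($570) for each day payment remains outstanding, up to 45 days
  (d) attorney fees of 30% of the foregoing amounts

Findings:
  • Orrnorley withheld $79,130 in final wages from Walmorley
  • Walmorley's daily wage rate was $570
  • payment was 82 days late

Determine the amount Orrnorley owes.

$239,083

Liquidated damages (equal amount): $79,130
Penalty days: min(82, 45) = 45
Waiting-time penalty: 45 × $570 = $25,650
Subtotal: $79,130 + $79,130 + $25,650 = $183,910
Attorney fees: 30% of $183,910 = $55,173
Total award: $183,910 + $55,173 = $239,083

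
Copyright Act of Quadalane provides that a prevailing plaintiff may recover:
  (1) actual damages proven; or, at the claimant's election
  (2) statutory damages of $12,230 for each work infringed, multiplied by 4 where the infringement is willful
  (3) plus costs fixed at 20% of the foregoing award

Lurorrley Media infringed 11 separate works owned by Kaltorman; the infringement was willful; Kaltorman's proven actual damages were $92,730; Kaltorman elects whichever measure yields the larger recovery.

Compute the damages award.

Statutory damages: 11 × $12,230 = $134,530
Multiplied by 4: 4 × $134,530 = $538,120
Greater of actual damages ($92,730) or enhanced statutory damages ($538,120): $538,120
Costs: 20% of $538,120 = $107,624
Award plus costs: $538,120 + $107,624 = $645,744

$645,744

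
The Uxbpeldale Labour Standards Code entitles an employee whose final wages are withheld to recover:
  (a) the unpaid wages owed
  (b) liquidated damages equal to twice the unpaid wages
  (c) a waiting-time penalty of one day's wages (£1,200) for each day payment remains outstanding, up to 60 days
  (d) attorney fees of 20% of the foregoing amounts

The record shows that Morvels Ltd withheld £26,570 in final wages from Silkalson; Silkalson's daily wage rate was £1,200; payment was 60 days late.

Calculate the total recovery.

Doubled: 2 × £26,570 = £53,140
Penalty days: min(60, 60) = 60
Waiting-time penalty: 60 × £1,200 = £72,000
Subtotal: £26,570 + £53,140 + £72,000 = £151,710
Attorney fees: 20% of £151,710 = £30,342
Total award: £151,710 + £30,342 = £182,052

£182,052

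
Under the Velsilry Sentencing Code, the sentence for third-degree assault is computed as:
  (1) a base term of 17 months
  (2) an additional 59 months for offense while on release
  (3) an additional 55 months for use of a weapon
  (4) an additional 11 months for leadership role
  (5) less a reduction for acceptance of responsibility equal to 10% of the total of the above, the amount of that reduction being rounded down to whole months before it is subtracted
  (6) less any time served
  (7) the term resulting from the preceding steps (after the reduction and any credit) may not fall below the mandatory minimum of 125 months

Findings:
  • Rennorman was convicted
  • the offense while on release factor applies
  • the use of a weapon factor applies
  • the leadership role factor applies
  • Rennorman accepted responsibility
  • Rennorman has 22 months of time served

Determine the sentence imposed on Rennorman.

Offense while on release enhancement: +59 months
Use of a weapon enhancement: +55 months
Leadership role enhancement: +11 months
Adjusted term: 17 months + 59 months + 55 months + 11 months = 142 months
Acceptance of responsibility reduction: 10% of 142 months = 14 months (rounded down)
After reduction: 142 − 14 = 128 months
Less time served: 128 months − 22 months = 106 months
Minimum 125 months: 106 months is below the minimum → 125 months

125 months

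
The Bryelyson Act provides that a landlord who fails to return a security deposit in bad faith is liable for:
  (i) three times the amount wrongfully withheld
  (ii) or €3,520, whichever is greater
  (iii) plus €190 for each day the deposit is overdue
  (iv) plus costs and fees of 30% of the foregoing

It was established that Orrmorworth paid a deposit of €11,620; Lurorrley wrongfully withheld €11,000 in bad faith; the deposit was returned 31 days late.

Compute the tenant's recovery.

Trebled: 3 × €11,000 = €33,000
Minimum €3,520: €33,000 meets the minimum, no increase.
Late-return penalty: 31 × €190 = €5,890
Damages plus late penalty: €33,000 + €5,890 = €38,890
Costs and fees: 30% of €38,890 = €11,667
Total recovery: €38,890 + €11,667 = €50,557

Recovery: €50,557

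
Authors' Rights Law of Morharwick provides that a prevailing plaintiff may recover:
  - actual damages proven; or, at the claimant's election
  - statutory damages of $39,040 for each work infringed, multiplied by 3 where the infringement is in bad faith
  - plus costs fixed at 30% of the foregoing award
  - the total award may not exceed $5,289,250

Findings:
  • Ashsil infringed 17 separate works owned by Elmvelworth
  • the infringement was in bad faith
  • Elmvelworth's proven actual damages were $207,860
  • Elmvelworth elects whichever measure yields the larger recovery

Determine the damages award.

Award: $2,588,352

Statutory damages: 17 × $39,040 = $663,680
Trebled: 3 × $663,680 = $1,991,040
Greater of actual damages ($207,860) or enhanced statutory damages ($1,991,040): $1,991,040
Costs: 30% of $1,991,040 = $597,312
Award plus costs: $1,991,040 + $597,312 = $2,588,352
Cap at $5,289,250: $2,588,352 is within the cap, no reduction.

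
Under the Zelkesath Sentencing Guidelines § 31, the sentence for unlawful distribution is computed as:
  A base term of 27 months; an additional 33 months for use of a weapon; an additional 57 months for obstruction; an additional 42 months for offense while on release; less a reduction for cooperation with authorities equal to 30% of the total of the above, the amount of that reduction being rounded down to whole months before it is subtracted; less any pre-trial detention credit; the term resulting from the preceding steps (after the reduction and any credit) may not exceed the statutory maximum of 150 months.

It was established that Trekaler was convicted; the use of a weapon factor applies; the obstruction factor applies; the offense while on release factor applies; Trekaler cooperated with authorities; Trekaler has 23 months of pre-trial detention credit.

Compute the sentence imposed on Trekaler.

Use of a weapon enhancement: +33 months
Obstruction enhancement: +57 months
Offense while on release enhancement: +42 months
Adjusted term: 27 months + 33 months + 57 months + 42 months = 159 months
Cooperation with authorities reduction: 30% of 159 months = 47 months (rounded down)
After reduction: 159 − 47 = 112 months
Less pre-trial detention credit: 112 months − 23 months = 89 months
Cap at 150 months: 89 months is within the cap, no reduction.

89 months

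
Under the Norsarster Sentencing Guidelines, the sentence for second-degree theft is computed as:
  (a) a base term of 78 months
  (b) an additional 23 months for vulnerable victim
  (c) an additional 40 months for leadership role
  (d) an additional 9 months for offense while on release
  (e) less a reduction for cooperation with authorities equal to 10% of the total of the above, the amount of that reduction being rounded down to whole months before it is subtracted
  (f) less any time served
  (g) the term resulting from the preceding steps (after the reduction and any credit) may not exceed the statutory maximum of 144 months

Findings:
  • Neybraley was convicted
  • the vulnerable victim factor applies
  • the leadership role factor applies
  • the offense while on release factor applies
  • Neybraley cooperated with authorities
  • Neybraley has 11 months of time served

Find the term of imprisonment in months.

Sentence: 124 months

Vulnerable victim enhancement: +23 months
Leadership role enhancement: +40 months
Offense while on release enhancement: +9 months
Adjusted term: 78 months + 23 months + 40 months + 9 months = 150 months
Cooperation with authorities reduction: 10% of 150 months = 15 months (rounded down)
After reduction: 150 − 15 = 135 months
Less time served: 135 months − 11 months = 124 months
Cap at 144 months: 124 months is within the cap, no reduction.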